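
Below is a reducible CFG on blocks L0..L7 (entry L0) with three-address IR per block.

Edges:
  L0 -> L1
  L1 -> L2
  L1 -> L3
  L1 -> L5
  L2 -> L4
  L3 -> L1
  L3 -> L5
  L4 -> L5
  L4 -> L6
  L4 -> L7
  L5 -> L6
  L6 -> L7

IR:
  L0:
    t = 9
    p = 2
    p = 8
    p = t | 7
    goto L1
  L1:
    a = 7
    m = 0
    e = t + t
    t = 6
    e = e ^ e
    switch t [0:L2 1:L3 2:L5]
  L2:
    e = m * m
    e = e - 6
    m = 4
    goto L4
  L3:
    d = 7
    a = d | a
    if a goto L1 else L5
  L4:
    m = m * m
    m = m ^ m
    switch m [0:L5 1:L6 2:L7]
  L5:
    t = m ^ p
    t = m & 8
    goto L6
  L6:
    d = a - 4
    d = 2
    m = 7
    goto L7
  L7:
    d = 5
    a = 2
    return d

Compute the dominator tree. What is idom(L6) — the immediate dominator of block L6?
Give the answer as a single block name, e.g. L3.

Answer: L1

Analysis:
idom tree: L1←L0 L2←L1 L3←L1 L4←L2 L5←L1 L6←L1 L7←L1
Join-block Dom:
  L1: preds {L0,L3}: {L0} ∩ {L0,L1,L3} = {L0}; idom=L0
  L5: preds {L1,L3,L4}: {L0,L1} ∩ {L0,L1,L3} ∩ {L0,L1,L2,L4} = {L0,L1}; idom=L1
  L6: preds {L4,L5}: {L0,L1,L2,L4} ∩ {L0,L1,L5} = {L0,L1}; idom=L1
  L7: preds {L4,L6}: {L0,L1,L2,L4} ∩ {L0,L1,L6} = {L0,L1}; idom=L1

idom(L6) = L1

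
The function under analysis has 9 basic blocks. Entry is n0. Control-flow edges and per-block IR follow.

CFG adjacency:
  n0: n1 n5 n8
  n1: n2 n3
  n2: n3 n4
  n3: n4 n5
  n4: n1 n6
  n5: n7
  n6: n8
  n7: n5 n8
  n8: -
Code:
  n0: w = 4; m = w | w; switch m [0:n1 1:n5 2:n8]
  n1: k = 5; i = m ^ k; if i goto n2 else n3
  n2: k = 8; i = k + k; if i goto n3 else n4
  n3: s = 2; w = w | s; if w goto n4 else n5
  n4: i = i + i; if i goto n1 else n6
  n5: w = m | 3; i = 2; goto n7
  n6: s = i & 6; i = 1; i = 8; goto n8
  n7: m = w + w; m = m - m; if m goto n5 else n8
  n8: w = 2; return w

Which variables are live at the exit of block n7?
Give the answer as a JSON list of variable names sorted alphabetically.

Per-block:
  n0: {m,w} / ∅
  n1: {i,k} / {m}
  n2: {i,k} / ∅
  n3: {s,w} / {w}
  n4: {i} / {i}
  n5: {i,w} / {m}
  n6: {i,s} / {i}
  n7: {m} / {w}
  n8: {w} / ∅

Liveness:
  n0 li=∅ lo={m,w}
  n1 li={m,w} lo={i,m,w}
  n2 li={m,w} lo={i,m,w}
  n3 li={i,m,w} lo={i,m,w}
  n4 li={i,m,w} lo={i,m,w}
  n5 li={m} lo={w}
  n6 li={i} lo=∅
  n7 li={w} lo={m}
  n8 li=∅ lo=∅

live-out(n7) = ["m"]

Answer: ["m"]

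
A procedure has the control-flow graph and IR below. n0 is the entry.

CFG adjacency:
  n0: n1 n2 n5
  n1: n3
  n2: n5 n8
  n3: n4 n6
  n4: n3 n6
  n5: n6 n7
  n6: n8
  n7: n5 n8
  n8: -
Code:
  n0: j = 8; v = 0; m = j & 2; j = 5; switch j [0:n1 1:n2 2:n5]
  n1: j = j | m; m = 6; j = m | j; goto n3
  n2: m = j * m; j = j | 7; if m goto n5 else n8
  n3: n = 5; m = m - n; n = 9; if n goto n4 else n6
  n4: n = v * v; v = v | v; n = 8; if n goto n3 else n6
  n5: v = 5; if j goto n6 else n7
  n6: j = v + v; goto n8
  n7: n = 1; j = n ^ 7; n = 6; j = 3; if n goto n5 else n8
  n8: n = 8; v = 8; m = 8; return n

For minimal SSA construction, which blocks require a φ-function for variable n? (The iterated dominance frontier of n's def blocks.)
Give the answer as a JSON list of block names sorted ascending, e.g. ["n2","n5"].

Answer: ["n3", "n5", "n6", "n8"]

Working:
idom tree: n1←n0 n2←n0 n3←n1 n4←n3 n5←n0 n6←n0 n7←n5 n8←n0
Join-block Dom:
  n3: preds {n1,n4}: {n0,n1} ∩ {n0,n1,n3,n4} = {n0,n1}; idom=n1
  n5: preds {n0,n2,n7}: {n0} ∩ {n0,n2} ∩ {n0,n5,n7} = {n0}; idom=n0
  n6: preds {n3,n4,n5}: {n0,n1,n3} ∩ {n0,n1,n3,n4} ∩ {n0,n5} = {n0}; idom=n0
  n8: preds {n2,n6,n7}: {n0,n2} ∩ {n0,n6} ∩ {n0,n5,n7} = {n0}; idom=n0

DF derivation:
  join n3 pred n1: · stop@n1
  join n3 pred n4: n4→n3 stop@n1
  join n5 pred n0: · stop@n0
  join n5 pred n2: n2 stop@n0
  join n5 pred n7: n7→n5 stop@n0
  join n6 pred n3: n3→n1 stop@n0
  join n6 pred n4: n4→n3→n1 stop@n0
  join n6 pred n5: n5 stop@n0
  join n8 pred n2: n2 stop@n0
  join n8 pred n6: n6 stop@n0
  join n8 pred n7: n7→n5 stop@n0
  n0: DF=∅
  n1: DF={n6}
  n2: DF={n5,n8}
  n3: DF={n3,n6}
  n4: DF={n3,n6}
  n5: DF={n5,n6,n8}
  n6: DF={n8}
  n7: DF={n5,n8}
  n8: DF=∅

φ for n: defs {n3,n4,n7,n8}
  DF⁺ = {n3,n5,n6,n8}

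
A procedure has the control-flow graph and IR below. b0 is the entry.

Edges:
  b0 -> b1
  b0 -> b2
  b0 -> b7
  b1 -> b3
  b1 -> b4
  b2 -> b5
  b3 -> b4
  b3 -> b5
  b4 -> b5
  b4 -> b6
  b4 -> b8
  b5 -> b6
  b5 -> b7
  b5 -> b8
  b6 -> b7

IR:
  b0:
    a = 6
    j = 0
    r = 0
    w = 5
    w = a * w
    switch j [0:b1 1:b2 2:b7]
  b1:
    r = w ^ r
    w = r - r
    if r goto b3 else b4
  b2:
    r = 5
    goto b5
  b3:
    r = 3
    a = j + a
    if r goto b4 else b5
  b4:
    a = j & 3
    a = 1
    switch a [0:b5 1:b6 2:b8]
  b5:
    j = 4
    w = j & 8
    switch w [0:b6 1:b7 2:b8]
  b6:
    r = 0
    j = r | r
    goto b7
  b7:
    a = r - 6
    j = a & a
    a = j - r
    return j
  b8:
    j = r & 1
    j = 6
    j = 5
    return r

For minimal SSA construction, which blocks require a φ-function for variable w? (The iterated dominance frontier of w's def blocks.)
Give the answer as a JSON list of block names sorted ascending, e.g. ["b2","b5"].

Answer: ["b5", "b6", "b7", "b8"]

Analysis:
idom tree: b1←b0 b2←b0 b3←b1 b4←b1 b5←b0 b6←b0 b7←b0 b8←b0
Join-block Dom:
  b4: preds {b1,b3}: {b0,b1} ∩ {b0,b1,b3} = {b0,b1}; idom=b1
  b5: preds {b2,b3,b4}: {b0,b2} ∩ {b0,b1,b3} ∩ {b0,b1,b4} = {b0}; idom=b0
  b6: preds {b4,b5}: {b0,b1,b4} ∩ {b0,b5} = {b0}; idom=b0
  b7: preds {b0,b5,b6}: {b0} ∩ {b0,b5} ∩ {b0,b6} = {b0}; idom=b0
  b8: preds {b4,b5}: {b0,b1,b4} ∩ {b0,b5} = {b0}; idom=b0

Frontier:
  b4←b1: walk · to b1
  b4←b3: walk b3 to b1
  b5←b2: walk b2 to b0
  b5←b3: walk b3→b1 to b0
  b5←b4: walk b4→b1 to b0
  b6←b4: walk b4→b1 to b0
  b6←b5: walk b5 to b0
  b7←b0: walk · to b0
  b7←b5: walk b5 to b0
  b7←b6: walk b6 to b0
  b8←b4: walk b4→b1 to b0
  b8←b5: walk b5 to b0
  b0: DF=∅
  b1: DF={b5,b6,b8}
  b2: DF={b5}
  b3: DF={b4,b5}
  b4: DF={b5,b6,b8}
  b5: DF={b6,b7,b8}
  b6: DF={b7}
  b7: DF=∅
  b8: DF=∅

φ for w: defs {b0,b1,b5}
  DF⁺ = {b5,b6,b7,b8}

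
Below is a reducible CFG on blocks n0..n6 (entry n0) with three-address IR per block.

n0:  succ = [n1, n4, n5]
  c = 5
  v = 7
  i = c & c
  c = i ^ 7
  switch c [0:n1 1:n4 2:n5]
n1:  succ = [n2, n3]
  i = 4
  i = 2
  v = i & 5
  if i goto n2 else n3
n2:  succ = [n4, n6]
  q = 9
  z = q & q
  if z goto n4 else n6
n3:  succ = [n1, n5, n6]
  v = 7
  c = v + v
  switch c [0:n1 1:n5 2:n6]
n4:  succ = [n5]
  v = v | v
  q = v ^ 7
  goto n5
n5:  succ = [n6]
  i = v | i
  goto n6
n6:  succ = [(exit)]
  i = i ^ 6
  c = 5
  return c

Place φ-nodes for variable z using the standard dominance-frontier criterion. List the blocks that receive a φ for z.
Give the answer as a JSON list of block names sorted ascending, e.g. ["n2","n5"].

Answer: ["n4", "n5", "n6"]

Derivation:
idom tree: n1←n0 n2←n1 n3←n1 n4←n0 n5←n0 n6←n0
Join-block Dom:
  n1: preds {n0,n3}: {n0} ∩ {n0,n1,n3} = {n0}; idom=n0
  n4: preds {n0,n2}: {n0} ∩ {n0,n1,n2} = {n0}; idom=n0
  n5: preds {n0,n3,n4}: {n0} ∩ {n0,n1,n3} ∩ {n0,n4} = {n0}; idom=n0
  n6: preds {n2,n3,n5}: {n0,n1,n2} ∩ {n0,n1,n3} ∩ {n0,n5} = {n0}; idom=n0

DF walk-up:
  n1←n0: walk · to n0
  n1←n3: walk n3→n1 to n0
  n4←n0: walk · to n0
  n4←n2: walk n2→n1 to n0
  n5←n0: walk · to n0
  n5←n3: walk n3→n1 to n0
  n5←n4: walk n4 to n0
  n6←n2: walk n2→n1 to n0
  n6←n3: walk n3→n1 to n0
  n6←n5: walk n5 to n0
  n0: DF=∅
  n1: DF={n1,n4,n5,n6}
  n2: DF={n4,n6}
  n3: DF={n1,n5,n6}
  n4: DF={n5}
  n5: DF={n6}
  n6: DF=∅

φ for z: defs {n2}
  DF⁺ = {n4,n5,n6}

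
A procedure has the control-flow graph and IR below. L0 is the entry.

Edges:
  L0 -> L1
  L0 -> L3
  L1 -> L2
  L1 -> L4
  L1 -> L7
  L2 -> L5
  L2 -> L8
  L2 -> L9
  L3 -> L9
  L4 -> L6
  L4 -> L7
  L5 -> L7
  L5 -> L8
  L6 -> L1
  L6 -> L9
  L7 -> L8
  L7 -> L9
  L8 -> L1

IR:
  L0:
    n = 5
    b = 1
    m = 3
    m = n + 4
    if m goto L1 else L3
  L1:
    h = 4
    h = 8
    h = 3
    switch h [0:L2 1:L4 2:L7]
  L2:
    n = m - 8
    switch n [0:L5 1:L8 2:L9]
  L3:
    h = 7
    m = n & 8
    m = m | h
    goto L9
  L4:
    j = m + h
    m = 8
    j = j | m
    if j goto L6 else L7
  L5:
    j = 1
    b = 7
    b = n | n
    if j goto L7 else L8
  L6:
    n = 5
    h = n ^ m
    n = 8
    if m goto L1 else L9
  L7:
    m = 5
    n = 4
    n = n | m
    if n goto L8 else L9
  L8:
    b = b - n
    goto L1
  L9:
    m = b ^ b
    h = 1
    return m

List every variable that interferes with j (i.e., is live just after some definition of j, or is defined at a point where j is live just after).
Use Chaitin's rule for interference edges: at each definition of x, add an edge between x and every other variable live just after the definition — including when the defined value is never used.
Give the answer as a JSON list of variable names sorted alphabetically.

Answer: ["b", "m", "n"]

Analysis:
Block summaries:
  L0: {b,m,n} / ∅
  L1: {h} / ∅
  L2: {n} / {m}
  L3: {h,m} / {n}
  L4: {j,m} / {h,m}
  L5: {b,j} / {n}
  L6: {h,n} / {m}
  L7: {m,n} / ∅
  L8: {b} / {b,n}
  L9: {h,m} / {b}

Backward fixpoint:
  live L0: ∅→{b,m,n}
  live L1: {b,m}→{b,h,m}
  live L2: {b,m}→{b,m,n}
  live L3: {b,n}→{b}
  live L4: {b,h,m}→{b,m}
  live L5: {m,n}→{b,m,n}
  live L6: {b,m}→{b,m}
  live L7: {b}→{b,m,n}
  live L8: {b,m,n}→{b,m}
  live L9: {b}→∅

Interfere edges:
  b — {h,j,m,n}
  h — {b,m,n}
  j — {b,m,n}
  m — {b,h,j,n}
  n — {b,h,j,m}

N(j) = ["b", "m", "n"]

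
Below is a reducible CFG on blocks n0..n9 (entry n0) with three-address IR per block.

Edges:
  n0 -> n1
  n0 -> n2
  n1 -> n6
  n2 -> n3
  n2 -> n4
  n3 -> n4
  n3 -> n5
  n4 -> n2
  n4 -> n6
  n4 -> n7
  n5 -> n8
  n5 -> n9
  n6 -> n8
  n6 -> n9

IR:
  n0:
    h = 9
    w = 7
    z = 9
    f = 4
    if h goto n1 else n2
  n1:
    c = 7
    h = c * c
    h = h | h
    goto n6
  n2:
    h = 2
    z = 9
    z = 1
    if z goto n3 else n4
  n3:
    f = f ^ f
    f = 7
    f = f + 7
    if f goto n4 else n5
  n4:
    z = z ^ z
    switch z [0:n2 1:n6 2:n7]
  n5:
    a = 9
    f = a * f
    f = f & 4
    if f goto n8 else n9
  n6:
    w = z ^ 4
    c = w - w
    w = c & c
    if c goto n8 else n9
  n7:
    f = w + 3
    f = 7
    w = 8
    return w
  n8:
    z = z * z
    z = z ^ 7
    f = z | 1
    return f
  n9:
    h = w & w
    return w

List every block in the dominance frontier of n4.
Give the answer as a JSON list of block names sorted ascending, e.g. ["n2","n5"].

Answer: ["n2", "n6"]

Derivation:
idom tree: n1←n0 n2←n0 n3←n2 n4←n2 n5←n3 n6←n0 n7←n4 n8←n0 n9←n0
Dom∩ at merges:
  n2: preds {n0,n4}: {n0} ∩ {n0,n2,n4} = {n0}; idom=n0
  n4: preds {n2,n3}: {n0,n2} ∩ {n0,n2,n3} = {n0,n2}; idom=n2
  n6: preds {n1,n4}: {n0,n1} ∩ {n0,n2,n4} = {n0}; idom=n0
  n8: preds {n5,n6}: {n0,n2,n3,n5} ∩ {n0,n6} = {n0}; idom=n0
  n9: preds {n5,n6}: {n0,n2,n3,n5} ∩ {n0,n6} = {n0}; idom=n0

DF derivation:
  n2←n0: walk · to n0
  n2←n4: walk n4→n2 to n0
  n4←n2: walk · to n2
  n4←n3: walk n3 to n2
  n6←n1: walk n1 to n0
  n6←n4: walk n4→n2 to n0
  n8←n5: walk n5→n3→n2 to n0
  n8←n6: walk n6 to n0
  n9←n5: walk n5→n3→n2 to n0
  n9←n6: walk n6 to n0
  n0 → ∅
  n1 → {n6}
  n2 → {n2,n6,n8,n9}
  n3 → {n4,n8,n9}
  n4 → {n2,n6}
  n5 → {n8,n9}
  n6 → {n8,n9}
  n7 → ∅
  n8 → ∅
  n9 → ∅

DF(n4) = ["n2", "n6"]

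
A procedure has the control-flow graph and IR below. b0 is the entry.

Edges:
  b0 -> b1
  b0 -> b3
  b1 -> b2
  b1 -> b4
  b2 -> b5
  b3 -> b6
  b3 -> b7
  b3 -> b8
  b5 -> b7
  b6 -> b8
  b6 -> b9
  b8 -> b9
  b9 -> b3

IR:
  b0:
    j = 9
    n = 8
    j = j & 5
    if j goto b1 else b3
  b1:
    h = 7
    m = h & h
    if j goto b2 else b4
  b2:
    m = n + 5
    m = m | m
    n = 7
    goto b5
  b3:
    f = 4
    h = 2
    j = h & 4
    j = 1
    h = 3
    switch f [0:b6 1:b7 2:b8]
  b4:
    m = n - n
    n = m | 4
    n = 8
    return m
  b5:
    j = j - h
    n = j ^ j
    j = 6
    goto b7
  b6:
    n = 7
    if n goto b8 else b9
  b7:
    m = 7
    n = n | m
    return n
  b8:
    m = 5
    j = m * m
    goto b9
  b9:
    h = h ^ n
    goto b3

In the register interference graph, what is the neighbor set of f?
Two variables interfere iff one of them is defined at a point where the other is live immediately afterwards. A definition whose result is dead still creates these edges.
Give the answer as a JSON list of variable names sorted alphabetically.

Answer: ["h", "j", "n"]

Derivation:
Per-block:
  b0 def {j,n} use ∅
  b1 def {h,m} use {j}
  b2 def {m,n} use {n}
  b3 def {f,h,j} use ∅
  b4 def {m,n} use {n}
  b5 def {j,n} use {h,j}
  b6 def {n} use ∅
  b7 def {m,n} use {n}
  b8 def {j,m} use ∅
  b9 def {h} use {h,n}

Liveness:
  b0 li=∅ lo={j,n}
  b1 li={j,n} lo={h,j,n}
  b2 li={h,j,n} lo={h,j}
  b3 li={n} lo={h,n}
  b4 li={n} lo=∅
  b5 li={h,j} lo={n}
  b6 li={h} lo={h,n}
  b7 li={n} lo=∅
  b8 li={h,n} lo={h,n}
  b9 li={h,n} lo={n}

Conflict graph:
  f: {h,j,n}
  h: {f,j,m,n}
  j: {f,h,m,n}
  m: {h,j,n}
  n: {f,h,j,m}

N(f) = ["h", "j", "n"]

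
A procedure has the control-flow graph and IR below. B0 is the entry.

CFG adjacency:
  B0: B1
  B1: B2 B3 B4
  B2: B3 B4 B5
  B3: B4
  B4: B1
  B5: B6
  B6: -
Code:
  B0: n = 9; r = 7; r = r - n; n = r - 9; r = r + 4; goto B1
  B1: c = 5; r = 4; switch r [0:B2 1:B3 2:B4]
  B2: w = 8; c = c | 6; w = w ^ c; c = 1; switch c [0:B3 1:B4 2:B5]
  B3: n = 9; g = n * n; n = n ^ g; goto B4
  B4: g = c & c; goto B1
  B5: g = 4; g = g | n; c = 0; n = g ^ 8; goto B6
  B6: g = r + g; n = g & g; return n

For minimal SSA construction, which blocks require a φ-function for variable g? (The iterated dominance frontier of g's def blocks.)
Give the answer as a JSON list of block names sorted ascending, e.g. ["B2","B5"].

Answer: ["B1", "B4"]

Derivation:
idom tree: B1←B0 B2←B1 B3←B1 B4←B1 B5←B2 B6←B5
Join-block Dom:
  B1: preds {B0,B4}: {B0} ∩ {B0,B1,B4} = {B0}; idom=B0
  B3: preds {B1,B2}: {B0,B1} ∩ {B0,B1,B2} = {B0,B1}; idom=B1
  B4: preds {B1,B2,B3}: {B0,B1} ∩ {B0,B1,B2} ∩ {B0,B1,B3} = {B0,B1}; idom=B1

DF walk-up:
  join B1 pred B0: · stop@B0
  join B1 pred B4: B4→B1 stop@B0
  join B3 pred B1: · stop@B1
  join B3 pred B2: B2 stop@B1
  join B4 pred B1: · stop@B1
  join B4 pred B2: B2 stop@B1
  join B4 pred B3: B3 stop@B1
  B0 → ∅
  B1 → {B1}
  B2 → {B3,B4}
  B3 → {B4}
  B4 → {B1}
  B5 → ∅
  B6 → ∅

φ for g: defs {B3,B4,B5,B6}
  DF⁺ = {B1,B4}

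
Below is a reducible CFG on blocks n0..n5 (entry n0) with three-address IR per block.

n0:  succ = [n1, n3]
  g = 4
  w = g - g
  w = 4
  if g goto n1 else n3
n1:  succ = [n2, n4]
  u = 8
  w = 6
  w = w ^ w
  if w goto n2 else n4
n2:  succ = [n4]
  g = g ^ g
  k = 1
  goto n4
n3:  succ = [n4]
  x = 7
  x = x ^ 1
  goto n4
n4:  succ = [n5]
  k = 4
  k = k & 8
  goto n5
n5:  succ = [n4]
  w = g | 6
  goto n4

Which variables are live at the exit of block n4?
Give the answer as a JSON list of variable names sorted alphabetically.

def/use:
  n0: def={g,w} ue=∅
  n1: def={u,w} ue=∅
  n2: def={g,k} ue={g}
  n3: def={x} ue=∅
  n4: def={k} ue=∅
  n5: def={w} ue={g}

Backward fixpoint:
  n0: in=∅ out={g}
  n1: in={g} out={g}
  n2: in={g} out={g}
  n3: in={g} out={g}
  n4: in={g} out={g}
  n5: in={g} out={g}

live-out(n4) = ["g"]

Answer: ["g"]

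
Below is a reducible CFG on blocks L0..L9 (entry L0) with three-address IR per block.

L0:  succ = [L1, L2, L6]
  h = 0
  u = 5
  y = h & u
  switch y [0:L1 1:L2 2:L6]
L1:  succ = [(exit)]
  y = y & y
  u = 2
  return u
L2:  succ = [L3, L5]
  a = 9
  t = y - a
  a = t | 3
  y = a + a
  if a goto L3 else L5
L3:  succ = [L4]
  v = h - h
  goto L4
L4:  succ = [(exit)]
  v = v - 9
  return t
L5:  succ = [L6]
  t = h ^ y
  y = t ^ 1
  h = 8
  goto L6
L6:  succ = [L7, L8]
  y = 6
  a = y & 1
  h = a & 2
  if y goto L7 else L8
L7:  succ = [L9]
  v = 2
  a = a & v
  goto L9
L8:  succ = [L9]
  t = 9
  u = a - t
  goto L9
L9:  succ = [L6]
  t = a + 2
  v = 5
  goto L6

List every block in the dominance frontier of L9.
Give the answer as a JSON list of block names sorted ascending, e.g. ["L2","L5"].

idom tree: L1←L0 L2←L0 L3←L2 L4←L3 L5←L2 L6←L0 L7←L6 L8←L6 L9←L6
Dom∩ at merges:
  L6: preds {L0,L5,L9}: {L0} ∩ {L0,L2,L5} ∩ {L0,L6,L9} = {L0}; idom=L0
  L9: preds {L7,L8}: {L0,L6,L7} ∩ {L0,L6,L8} = {L0,L6}; idom=L6

Frontier:
  L6←L0: walk · to L0
  L6←L5: walk L5→L2 to L0
  L6←L9: walk L9→L6 to L0
  L9←L7: walk L7 to L6
  L9←L8: walk L8 to L6
  L0: DF=∅
  L1: DF=∅
  L2: DF={L6}
  L3: DF=∅
  L4: DF=∅
  L5: DF={L6}
  L6: DF={L6}
  L7: DF={L9}
  L8: DF={L9}
  L9: DF={L6}

DF(L9) = ["L6"]

Answer: ["L6"]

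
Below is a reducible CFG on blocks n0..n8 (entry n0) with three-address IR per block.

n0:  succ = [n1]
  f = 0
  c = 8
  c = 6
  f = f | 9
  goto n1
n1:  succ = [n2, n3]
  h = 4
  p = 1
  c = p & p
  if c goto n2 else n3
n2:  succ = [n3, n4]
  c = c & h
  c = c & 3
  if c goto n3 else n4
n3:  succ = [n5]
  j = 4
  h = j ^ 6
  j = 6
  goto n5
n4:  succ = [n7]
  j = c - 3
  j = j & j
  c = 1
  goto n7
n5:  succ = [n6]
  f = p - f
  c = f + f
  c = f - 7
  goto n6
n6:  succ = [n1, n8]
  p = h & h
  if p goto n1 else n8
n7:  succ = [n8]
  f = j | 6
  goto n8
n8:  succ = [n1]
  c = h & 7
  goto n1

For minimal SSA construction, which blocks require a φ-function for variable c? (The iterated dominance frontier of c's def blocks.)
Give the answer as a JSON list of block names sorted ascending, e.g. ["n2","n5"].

idom tree: n1←n0 n2←n1 n3←n1 n4←n2 n5←n3 n6←n5 n7←n4 n8←n1
Dom at joins:
  n1: preds {n0,n6,n8}: {n0} ∩ {n0,n1,n3,n5,n6} ∩ {n0,n1,n8} = {n0}; idom=n0
  n3: preds {n1,n2}: {n0,n1} ∩ {n0,n1,n2} = {n0,n1}; idom=n1
  n8: preds {n6,n7}: {n0,n1,n3,n5,n6} ∩ {n0,n1,n2,n4,n7} = {n0,n1}; idom=n1

DF derivation:
  n1←n0: walk · to n0
  n1←n6: walk n6→n5→n3→n1 to n0
  n1←n8: walk n8→n1 to n0
  n3←n1: walk · to n1
  n3←n2: walk n2 to n1
  n8←n6: walk n6→n5→n3 to n1
  n8←n7: walk n7→n4→n2 to n1
  n0: DF=∅
  n1: DF={n1}
  n2: DF={n3,n8}
  n3: DF={n1,n8}
  n4: DF={n8}
  n5: DF={n1,n8}
  n6: DF={n1,n8}
  n7: DF={n8}
  n8: DF={n1}

φ for c: defs {n0,n1,n2,n4,n5,n8}
  DF⁺ = {n1,n3,n8}

Answer: ["n1", "n3", "n8"]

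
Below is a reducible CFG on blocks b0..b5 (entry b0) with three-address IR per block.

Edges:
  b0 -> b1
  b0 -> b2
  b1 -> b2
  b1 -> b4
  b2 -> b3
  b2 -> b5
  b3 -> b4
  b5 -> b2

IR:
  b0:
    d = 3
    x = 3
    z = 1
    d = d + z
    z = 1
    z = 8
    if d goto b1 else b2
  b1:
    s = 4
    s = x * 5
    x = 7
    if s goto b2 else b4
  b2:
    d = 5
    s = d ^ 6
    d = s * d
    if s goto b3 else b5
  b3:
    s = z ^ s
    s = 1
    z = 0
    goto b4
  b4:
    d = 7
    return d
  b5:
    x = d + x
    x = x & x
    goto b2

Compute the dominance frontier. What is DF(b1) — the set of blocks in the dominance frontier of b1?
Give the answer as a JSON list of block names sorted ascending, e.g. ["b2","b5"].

idom tree: b1←b0 b2←b0 b3←b2 b4←b0 b5←b2
Dom∩ at merges:
  b2: preds {b0,b1,b5}: {b0} ∩ {b0,b1} ∩ {b0,b2,b5} = {b0}; idom=b0
  b4: preds {b1,b3}: {b0,b1} ∩ {b0,b2,b3} = {b0}; idom=b0

DF derivation:
  join b2 pred b0: · stop@b0
  join b2 pred b1: b1 stop@b0
  join b2 pred b5: b5→b2 stop@b0
  join b4 pred b1: b1 stop@b0
  join b4 pred b3: b3→b2 stop@b0
  b0 → ∅
  b1 → {b2,b4}
  b2 → {b2,b4}
  b3 → {b4}
  b4 → ∅
  b5 → {b2}

DF(b1) = ["b2", "b4"]

Answer: ["b2", "b4"]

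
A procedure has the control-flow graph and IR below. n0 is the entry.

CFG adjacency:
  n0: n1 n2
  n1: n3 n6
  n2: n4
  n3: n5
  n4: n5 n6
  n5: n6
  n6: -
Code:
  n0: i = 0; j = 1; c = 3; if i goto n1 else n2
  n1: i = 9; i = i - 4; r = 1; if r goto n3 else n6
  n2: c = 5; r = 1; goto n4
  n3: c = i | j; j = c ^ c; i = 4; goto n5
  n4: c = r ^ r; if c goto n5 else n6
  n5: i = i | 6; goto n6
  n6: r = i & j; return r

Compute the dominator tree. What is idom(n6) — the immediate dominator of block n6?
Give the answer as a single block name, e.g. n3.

Answer: n0

Working:
idom tree: n1←n0 n2←n0 n3←n1 n4←n2 n5←n0 n6←n0
Join-block Dom:
  n5: preds {n3,n4}: {n0,n1,n3} ∩ {n0,n2,n4} = {n0}; idom=n0
  n6: preds {n1,n4,n5}: {n0,n1} ∩ {n0,n2,n4} ∩ {n0,n5} = {n0}; idom=n0

idom(n6) = n0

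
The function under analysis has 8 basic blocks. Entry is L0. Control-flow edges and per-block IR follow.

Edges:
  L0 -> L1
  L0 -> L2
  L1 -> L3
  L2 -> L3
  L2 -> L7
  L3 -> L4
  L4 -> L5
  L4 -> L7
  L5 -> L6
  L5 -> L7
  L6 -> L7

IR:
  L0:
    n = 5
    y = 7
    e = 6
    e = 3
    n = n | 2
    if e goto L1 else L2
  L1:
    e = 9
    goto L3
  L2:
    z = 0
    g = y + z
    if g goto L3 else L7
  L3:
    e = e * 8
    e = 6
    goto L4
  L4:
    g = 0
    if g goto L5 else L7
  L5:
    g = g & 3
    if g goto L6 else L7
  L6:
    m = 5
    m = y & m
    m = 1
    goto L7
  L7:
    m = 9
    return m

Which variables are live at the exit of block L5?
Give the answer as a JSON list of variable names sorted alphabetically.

Answer: ["y"]

Derivation:
Per-block:
  L0: def={e,n,y} ue=∅
  L1: def={e} ue=∅
  L2: def={g,z} ue={y}
  L3: def={e} ue={e}
  L4: def={g} ue=∅
  L5: def={g} ue={g}
  L6: def={m} ue={y}
  L7: def={m} ue=∅

Liveness:
  L0 li=∅ lo={e,y}
  L1 li={y} lo={e,y}
  L2 li={e,y} lo={e,y}
  L3 li={e,y} lo={y}
  L4 li={y} lo={g,y}
  L5 li={g,y} lo={y}
  L6 li={y} lo=∅
  L7 li=∅ lo=∅

live-out(L5) = ["y"]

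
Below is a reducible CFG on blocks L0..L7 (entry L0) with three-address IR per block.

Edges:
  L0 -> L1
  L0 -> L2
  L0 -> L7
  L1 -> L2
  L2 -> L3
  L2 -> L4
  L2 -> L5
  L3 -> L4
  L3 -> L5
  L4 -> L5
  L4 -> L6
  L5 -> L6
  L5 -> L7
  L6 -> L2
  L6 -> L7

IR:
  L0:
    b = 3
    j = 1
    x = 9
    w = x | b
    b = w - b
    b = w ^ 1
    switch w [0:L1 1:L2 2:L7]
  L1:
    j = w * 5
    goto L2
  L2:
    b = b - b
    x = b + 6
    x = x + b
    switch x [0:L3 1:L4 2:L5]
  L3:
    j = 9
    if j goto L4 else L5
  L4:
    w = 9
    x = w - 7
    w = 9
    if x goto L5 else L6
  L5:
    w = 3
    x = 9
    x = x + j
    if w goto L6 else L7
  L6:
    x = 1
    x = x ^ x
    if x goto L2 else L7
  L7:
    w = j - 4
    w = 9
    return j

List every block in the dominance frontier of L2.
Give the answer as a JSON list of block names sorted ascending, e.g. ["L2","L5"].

Answer: ["L2", "L7"]

Analysis:
idom tree: L1←L0 L2←L0 L3←L2 L4←L2 L5←L2 L6←L2 L7←L0
Join-block Dom:
  L2: preds {L0,L1,L6}: {L0} ∩ {L0,L1} ∩ {L0,L2,L6} = {L0}; idom=L0
  L4: preds {L2,L3}: {L0,L2} ∩ {L0,L2,L3} = {L0,L2}; idom=L2
  L5: preds {L2,L3,L4}: {L0,L2} ∩ {L0,L2,L3} ∩ {L0,L2,L4} = {L0,L2}; idom=L2
  L6: preds {L4,L5}: {L0,L2,L4} ∩ {L0,L2,L5} = {L0,L2}; idom=L2
  L7: preds {L0,L5,L6}: {L0} ∩ {L0,L2,L5} ∩ {L0,L2,L6} = {L0}; idom=L0

DF derivation:
  join L2 pred L0: · stop@L0
  join L2 pred L1: L1 stop@L0
  join L2 pred L6: L6→L2 stop@L0
  join L4 pred L2: · stop@L2
  join L4 pred L3: L3 stop@L2
  join L5 pred L2: · stop@L2
  join L5 pred L3: L3 stop@L2
  join L5 pred L4: L4 stop@L2
  join L6 pred L4: L4 stop@L2
  join L6 pred L5: L5 stop@L2
  join L7 pred L0: · stop@L0
  join L7 pred L5: L5→L2 stop@L0
  join L7 pred L6: L6→L2 stop@L0
  L0: DF=∅
  L1: DF={L2}
  L2: DF={L2,L7}
  L3: DF={L4,L5}
  L4: DF={L5,L6}
  L5: DF={L6,L7}
  L6: DF={L2,L7}
  L7: DF=∅

DF(L2) = ["L2", "L7"]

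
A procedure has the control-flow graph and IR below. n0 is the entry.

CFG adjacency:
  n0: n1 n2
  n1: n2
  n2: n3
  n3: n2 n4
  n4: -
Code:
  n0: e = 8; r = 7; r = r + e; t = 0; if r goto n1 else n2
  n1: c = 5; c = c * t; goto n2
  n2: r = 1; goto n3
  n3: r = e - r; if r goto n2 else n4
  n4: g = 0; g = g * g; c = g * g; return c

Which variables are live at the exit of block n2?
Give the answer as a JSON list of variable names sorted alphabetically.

Answer: ["e", "r"]

Working:
Per-block:
  n0: def={e,r,t} ue=∅
  n1: def={c} ue={t}
  n2: def={r} ue=∅
  n3: def={r} ue={e,r}
  n4: def={c,g} ue=∅

Liveness:
  n0 li=∅ lo={e,t}
  n1 li={e,t} lo={e}
  n2 li={e} lo={e,r}
  n3 li={e,r} lo={e}
  n4 li=∅ lo=∅

live-out(n2) = ["e", "r"]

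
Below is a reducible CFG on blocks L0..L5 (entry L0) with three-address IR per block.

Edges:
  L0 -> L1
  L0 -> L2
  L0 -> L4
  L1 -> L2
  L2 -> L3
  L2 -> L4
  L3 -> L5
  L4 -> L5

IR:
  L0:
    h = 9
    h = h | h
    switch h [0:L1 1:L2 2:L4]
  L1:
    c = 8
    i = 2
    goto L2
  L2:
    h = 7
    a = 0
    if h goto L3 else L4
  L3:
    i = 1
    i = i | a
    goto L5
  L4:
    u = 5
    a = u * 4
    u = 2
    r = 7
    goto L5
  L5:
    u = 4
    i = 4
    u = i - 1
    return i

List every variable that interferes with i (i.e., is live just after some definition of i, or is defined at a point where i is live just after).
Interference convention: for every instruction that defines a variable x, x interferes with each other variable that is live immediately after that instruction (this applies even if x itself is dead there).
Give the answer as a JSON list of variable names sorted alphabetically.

Answer: ["a", "u"]

Working:
Per-block:
  L0: {h} / ∅
  L1: {c,i} / ∅
  L2: {a,h} / ∅
  L3: {i} / {a}
  L4: {a,r,u} / ∅
  L5: {i,u} / ∅

Backward fixpoint:
  L0: in=∅ out=∅
  L1: in=∅ out=∅
  L2: in=∅ out={a}
  L3: in={a} out=∅
  L4: in=∅ out=∅
  L5: in=∅ out=∅

Conflict graph:
  a — {h,i}
  c — ∅
  h — {a}
  i — {a,u}
  r — ∅
  u — {i}

N(i) = ["a", "u"]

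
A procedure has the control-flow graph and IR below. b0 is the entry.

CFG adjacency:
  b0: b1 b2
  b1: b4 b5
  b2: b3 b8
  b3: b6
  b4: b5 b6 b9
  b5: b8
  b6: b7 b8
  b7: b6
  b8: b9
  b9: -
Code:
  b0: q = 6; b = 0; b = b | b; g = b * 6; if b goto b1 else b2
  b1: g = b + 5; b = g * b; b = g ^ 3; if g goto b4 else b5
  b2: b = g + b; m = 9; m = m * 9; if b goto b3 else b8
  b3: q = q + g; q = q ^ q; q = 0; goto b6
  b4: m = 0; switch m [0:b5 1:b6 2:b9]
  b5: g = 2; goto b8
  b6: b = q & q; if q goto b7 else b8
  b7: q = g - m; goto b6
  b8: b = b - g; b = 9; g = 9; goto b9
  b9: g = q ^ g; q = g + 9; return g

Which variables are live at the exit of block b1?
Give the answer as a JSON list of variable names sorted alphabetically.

Answer: ["b", "g", "q"]

Working:
def/use:
  b0: {b,g,q} / ∅
  b1: {b,g} / {b}
  b2: {b,m} / {b,g}
  b3: {q} / {g,q}
  b4: {m} / ∅
  b5: {g} / ∅
  b6: {b} / {q}
  b7: {q} / {g,m}
  b8: {b,g} / {b,g}
  b9: {g,q} / {g,q}

Liveness:
  live b0: ∅→{b,g,q}
  live b1: {b,q}→{b,g,q}
  live b2: {b,g,q}→{b,g,m,q}
  live b3: {g,m,q}→{g,m,q}
  live b4: {b,g,q}→{b,g,m,q}
  live b5: {b,q}→{b,g,q}
  live b6: {g,m,q}→{b,g,m,q}
  live b7: {g,m}→{g,m,q}
  live b8: {b,g,q}→{g,q}
  live b9: {g,q}→∅

live-out(b1) = ["b", "g", "q"]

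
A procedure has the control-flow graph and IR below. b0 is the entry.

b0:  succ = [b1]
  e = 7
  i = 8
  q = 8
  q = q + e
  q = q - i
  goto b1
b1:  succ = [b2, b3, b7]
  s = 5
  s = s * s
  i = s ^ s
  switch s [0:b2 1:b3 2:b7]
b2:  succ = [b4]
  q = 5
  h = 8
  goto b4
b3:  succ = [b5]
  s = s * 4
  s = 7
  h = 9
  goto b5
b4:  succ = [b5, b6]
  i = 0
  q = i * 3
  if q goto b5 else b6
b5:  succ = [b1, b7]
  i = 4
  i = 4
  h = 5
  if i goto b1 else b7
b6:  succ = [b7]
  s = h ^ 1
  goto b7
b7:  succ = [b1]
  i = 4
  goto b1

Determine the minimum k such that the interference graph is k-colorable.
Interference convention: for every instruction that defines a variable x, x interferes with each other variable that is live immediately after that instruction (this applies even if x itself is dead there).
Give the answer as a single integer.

Answer: 3

Derivation:
def/use:
  b0: def={e,i,q} ue=∅
  b1: def={i,s} ue=∅
  b2: def={h,q} ue=∅
  b3: def={h,s} ue={s}
  b4: def={i,q} ue=∅
  b5: def={h,i} ue=∅
  b6: def={s} ue={h}
  b7: def={i} ue=∅

Liveness:
  live b0: ∅→∅
  live b1: ∅→{s}
  live b2: ∅→{h}
  live b3: {s}→∅
  live b4: {h}→{h}
  live b5: ∅→∅
  live b6: {h}→∅
  live b7: ∅→∅

Interference:
  e — {i,q}
  h — {i,q}
  i — {e,h,q,s}
  q — {e,h,i}
  s — {i}

Chromatic number:
  clique {e,i,q} ⇒ need ≥ 3
  assign e→c2 h→c2 i→c0 q→c1 s→c1 — no edge inside a register ⇒ χ ≤ 3
  χ = 3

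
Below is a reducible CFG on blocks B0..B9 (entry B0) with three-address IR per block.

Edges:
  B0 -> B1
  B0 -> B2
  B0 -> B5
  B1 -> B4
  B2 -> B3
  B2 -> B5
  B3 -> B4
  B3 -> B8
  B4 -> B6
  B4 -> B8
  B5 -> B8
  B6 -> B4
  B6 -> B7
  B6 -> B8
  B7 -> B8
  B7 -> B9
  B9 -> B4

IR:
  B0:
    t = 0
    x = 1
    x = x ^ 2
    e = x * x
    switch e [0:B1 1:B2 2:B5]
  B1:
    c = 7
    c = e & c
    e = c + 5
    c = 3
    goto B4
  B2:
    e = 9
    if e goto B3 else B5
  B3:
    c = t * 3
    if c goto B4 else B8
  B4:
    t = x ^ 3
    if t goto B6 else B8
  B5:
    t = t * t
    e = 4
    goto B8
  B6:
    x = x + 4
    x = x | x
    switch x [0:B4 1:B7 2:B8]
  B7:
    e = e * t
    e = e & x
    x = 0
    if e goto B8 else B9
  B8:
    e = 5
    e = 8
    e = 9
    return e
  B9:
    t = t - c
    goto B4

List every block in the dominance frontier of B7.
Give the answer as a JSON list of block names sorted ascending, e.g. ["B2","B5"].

Answer: ["B4", "B8"]

Derivation:
idom tree: B1←B0 B2←B0 B3←B2 B4←B0 B5←B0 B6←B4 B7←B6 B8←B0 B9←B7
Dom at joins:
  B4: preds {B1,B3,B6,B9}: {B0,B1} ∩ {B0,B2,B3} ∩ {B0,B4,B6} ∩ {B0,B4,B6,B7,B9} = {B0}; idom=B0
  B5: preds {B0,B2}: {B0} ∩ {B0,B2} = {B0}; idom=B0
  B8: preds {B3,B4,B5,B6,B7}: {B0,B2,B3} ∩ {B0,B4} ∩ {B0,B5} ∩ {B0,B4,B6} ∩ {B0,B4,B6,B7} = {B0}; idom=B0

DF derivation:
  B4←B1: walk B1 to B0
  B4←B3: walk B3→B2 to B0
  B4←B6: walk B6→B4 to B0
  B4←B9: walk B9→B7→B6→B4 to B0
  B5←B0: walk · to B0
  B5←B2: walk B2 to B0
  B8←B3: walk B3→B2 to B0
  B8←B4: walk B4 to B0
  B8←B5: walk B5 to B0
  B8←B6: walk B6→B4 to B0
  B8←B7: walk B7→B6→B4 to B0
  B0: DF=∅
  B1: DF={B4}
  B2: DF={B4,B5,B8}
  B3: DF={B4,B8}
  B4: DF={B4,B8}
  B5: DF={B8}
  B6: DF={B4,B8}
  B7: DF={B4,B8}
  B8: DF=∅
  B9: DF={B4}

DF(B7) = ["B4", "B8"]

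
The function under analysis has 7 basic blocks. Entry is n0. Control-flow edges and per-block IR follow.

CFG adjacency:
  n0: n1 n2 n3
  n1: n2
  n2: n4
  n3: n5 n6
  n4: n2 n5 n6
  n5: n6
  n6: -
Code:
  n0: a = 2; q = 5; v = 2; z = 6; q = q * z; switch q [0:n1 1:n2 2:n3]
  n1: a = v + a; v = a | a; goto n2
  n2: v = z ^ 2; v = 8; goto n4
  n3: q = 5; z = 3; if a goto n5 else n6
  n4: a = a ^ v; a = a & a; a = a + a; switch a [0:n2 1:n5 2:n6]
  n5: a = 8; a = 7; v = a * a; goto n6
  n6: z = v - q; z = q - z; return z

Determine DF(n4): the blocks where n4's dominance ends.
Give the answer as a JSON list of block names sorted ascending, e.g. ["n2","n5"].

idom tree: n1←n0 n2←n0 n3←n0 n4←n2 n5←n0 n6←n0
Join-block Dom:
  n2: preds {n0,n1,n4}: {n0} ∩ {n0,n1} ∩ {n0,n2,n4} = {n0}; idom=n0
  n5: preds {n3,n4}: {n0,n3} ∩ {n0,n2,n4} = {n0}; idom=n0
  n6: preds {n3,n4,n5}: {n0,n3} ∩ {n0,n2,n4} ∩ {n0,n5} = {n0}; idom=n0

DF derivation:
  n2←n0: walk · to n0
  n2←n1: walk n1 to n0
  n2←n4: walk n4→n2 to n0
  n5←n3: walk n3 to n0
  n5←n4: walk n4→n2 to n0
  n6←n3: walk n3 to n0
  n6←n4: walk n4→n2 to n0
  n6←n5: walk n5 to n0
  n0 → ∅
  n1 → {n2}
  n2 → {n2,n5,n6}
  n3 → {n5,n6}
  n4 → {n2,n5,n6}
  n5 → {n6}
  n6 → ∅

DF(n4) = ["n2", "n5", "n6"]

Answer: ["n2", "n5", "n6"]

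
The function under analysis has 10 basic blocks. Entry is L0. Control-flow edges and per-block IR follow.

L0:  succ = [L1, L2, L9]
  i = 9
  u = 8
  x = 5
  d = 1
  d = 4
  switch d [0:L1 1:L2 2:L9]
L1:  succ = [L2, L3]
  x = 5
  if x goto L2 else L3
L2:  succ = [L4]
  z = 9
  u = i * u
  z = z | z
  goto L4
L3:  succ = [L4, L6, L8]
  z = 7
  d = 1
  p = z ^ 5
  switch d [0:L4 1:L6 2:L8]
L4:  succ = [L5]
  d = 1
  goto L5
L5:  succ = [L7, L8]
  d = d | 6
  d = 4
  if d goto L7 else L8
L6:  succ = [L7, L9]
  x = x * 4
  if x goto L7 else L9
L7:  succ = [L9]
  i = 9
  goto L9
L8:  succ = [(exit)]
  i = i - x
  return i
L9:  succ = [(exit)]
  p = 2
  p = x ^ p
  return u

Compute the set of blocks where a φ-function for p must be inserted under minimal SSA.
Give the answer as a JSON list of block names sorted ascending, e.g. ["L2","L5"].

Answer: ["L4", "L7", "L8", "L9"]

Analysis:
idom tree: L1←L0 L2←L0 L3←L1 L4←L0 L5←L4 L6←L3 L7←L0 L8←L0 L9←L0
Dom at joins:
  L2: preds {L0,L1}: {L0} ∩ {L0,L1} = {L0}; idom=L0
  L4: preds {L2,L3}: {L0,L2} ∩ {L0,L1,L3} = {L0}; idom=L0
  L7: preds {L5,L6}: {L0,L4,L5} ∩ {L0,L1,L3,L6} = {L0}; idom=L0
  L8: preds {L3,L5}: {L0,L1,L3} ∩ {L0,L4,L5} = {L0}; idom=L0
  L9: preds {L0,L6,L7}: {L0} ∩ {L0,L1,L3,L6} ∩ {L0,L7} = {L0}; idom=L0

DF walk-up:
  join L2 pred L0: · stop@L0
  join L2 pred L1: L1 stop@L0
  join L4 pred L2: L2 stop@L0
  join L4 pred L3: L3→L1 stop@L0
  join L7 pred L5: L5→L4 stop@L0
  join L7 pred L6: L6→L3→L1 stop@L0
  join L8 pred L3: L3→L1 stop@L0
  join L8 pred L5: L5→L4 stop@L0
  join L9 pred L0: · stop@L0
  join L9 pred L6: L6→L3→L1 stop@L0
  join L9 pred L7: L7 stop@L0
  L0 → ∅
  L1 → {L2,L4,L7,L8,L9}
  L2 → {L4}
  L3 → {L4,L7,L8,L9}
  L4 → {L7,L8}
  L5 → {L7,L8}
  L6 → {L7,L9}
  L7 → {L9}
  L8 → ∅
  L9 → ∅

φ for p: defs {L3,L9}
  DF⁺ = {L4,L7,L8,L9}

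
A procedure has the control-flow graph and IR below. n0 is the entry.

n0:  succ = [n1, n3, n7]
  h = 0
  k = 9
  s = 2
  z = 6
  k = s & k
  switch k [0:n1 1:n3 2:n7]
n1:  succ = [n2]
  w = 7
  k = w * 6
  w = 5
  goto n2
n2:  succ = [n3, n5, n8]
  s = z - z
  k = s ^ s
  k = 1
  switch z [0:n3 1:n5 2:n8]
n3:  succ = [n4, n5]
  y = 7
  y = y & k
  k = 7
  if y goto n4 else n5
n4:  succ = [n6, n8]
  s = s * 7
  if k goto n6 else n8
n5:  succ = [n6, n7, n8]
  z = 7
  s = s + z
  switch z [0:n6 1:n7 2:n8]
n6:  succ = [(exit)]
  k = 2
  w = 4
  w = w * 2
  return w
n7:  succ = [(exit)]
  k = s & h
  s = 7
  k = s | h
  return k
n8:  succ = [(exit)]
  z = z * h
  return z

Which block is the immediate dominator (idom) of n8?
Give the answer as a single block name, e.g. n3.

idom tree: n1←n0 n2←n1 n3←n0 n4←n3 n5←n0 n6←n0 n7←n0 n8←n0
Dom∩ at merges:
  n3: preds {n0,n2}: {n0} ∩ {n0,n1,n2} = {n0}; idom=n0
  n5: preds {n2,n3}: {n0,n1,n2} ∩ {n0,n3} = {n0}; idom=n0
  n6: preds {n4,n5}: {n0,n3,n4} ∩ {n0,n5} = {n0}; idom=n0
  n7: preds {n0,n5}: {n0} ∩ {n0,n5} = {n0}; idom=n0
  n8: preds {n2,n4,n5}: {n0,n1,n2} ∩ {n0,n3,n4} ∩ {n0,n5} = {n0}; idom=n0

idom(n8) = n0

Answer: n0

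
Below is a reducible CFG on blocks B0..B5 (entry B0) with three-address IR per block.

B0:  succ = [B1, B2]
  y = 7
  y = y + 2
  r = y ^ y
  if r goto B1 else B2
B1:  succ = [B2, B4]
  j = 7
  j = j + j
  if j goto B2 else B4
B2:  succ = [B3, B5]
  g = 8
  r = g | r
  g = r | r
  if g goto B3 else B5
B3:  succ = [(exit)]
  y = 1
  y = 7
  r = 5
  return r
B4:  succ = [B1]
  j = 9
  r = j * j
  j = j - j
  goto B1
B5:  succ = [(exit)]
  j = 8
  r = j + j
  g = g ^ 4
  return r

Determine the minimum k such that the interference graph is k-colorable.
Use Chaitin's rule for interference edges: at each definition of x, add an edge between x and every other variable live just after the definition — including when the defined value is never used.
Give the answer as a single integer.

def/use:
  B0: {r,y} / ∅
  B1: {j} / ∅
  B2: {g,r} / {r}
  B3: {r,y} / ∅
  B4: {j,r} / ∅
  B5: {g,j,r} / {g}

Backward fixpoint:
  live B0: ∅→{r}
  live B1: {r}→{r}
  live B2: {r}→{g}
  live B3: ∅→∅
  live B4: ∅→{r}
  live B5: {g}→∅

Interfere edges:
  g — {j,r}
  j — {g,r}
  r — {g,j}
  y — ∅

Colouring:
  lower bound: {g,j,r} mutually conflict ⇒ χ ≥ 3
  assign g→c0 j→c1 r→c2 y→c0 — no edge inside a register ⇒ χ ≤ 3
  χ = 3

Answer: 3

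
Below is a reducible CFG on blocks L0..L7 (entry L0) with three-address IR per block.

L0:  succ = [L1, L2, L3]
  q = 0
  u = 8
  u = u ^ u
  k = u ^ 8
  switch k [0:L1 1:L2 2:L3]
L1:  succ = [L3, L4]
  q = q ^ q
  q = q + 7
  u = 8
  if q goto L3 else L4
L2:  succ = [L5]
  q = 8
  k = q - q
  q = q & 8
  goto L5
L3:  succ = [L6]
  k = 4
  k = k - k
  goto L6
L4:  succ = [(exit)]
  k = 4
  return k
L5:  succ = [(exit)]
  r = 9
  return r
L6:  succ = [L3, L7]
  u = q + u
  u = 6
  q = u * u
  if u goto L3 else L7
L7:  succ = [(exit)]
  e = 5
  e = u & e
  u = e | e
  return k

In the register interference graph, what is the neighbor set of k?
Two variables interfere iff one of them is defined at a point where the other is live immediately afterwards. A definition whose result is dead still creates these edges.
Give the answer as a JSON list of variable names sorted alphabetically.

Answer: ["e", "q", "u"]

Working:
def/use:
  L0: {k,q,u} / ∅
  L1: {q,u} / {q}
  L2: {k,q} / ∅
  L3: {k} / ∅
  L4: {k} / ∅
  L5: {r} / ∅
  L6: {q,u} / {q,u}
  L7: {e,u} / {k,u}

Live sets:
  live L0: ∅→{q,u}
  live L1: {q}→{q,u}
  live L2: ∅→∅
  live L3: {q,u}→{k,q,u}
  live L4: ∅→∅
  live L5: ∅→∅
  live L6: {k,q,u}→{k,q,u}
  live L7: {k,u}→∅

Interfere edges:
  e↔{k,u}
  k↔{e,q,u}
  q↔{k,u}
  r↔∅
  u↔{e,k,q}

N(k) = ["e", "q", "u"]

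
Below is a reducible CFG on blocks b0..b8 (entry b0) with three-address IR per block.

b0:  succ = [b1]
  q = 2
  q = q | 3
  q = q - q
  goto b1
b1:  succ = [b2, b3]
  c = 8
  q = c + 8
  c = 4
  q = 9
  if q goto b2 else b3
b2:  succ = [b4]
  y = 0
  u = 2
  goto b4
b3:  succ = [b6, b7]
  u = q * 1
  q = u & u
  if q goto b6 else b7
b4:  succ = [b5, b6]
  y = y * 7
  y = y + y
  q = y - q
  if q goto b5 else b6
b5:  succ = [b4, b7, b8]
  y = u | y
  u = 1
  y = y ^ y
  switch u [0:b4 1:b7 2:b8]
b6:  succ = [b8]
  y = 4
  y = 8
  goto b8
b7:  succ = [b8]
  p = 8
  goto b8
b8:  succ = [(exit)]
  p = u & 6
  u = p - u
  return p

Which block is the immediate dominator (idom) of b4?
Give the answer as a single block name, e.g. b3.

idom tree: b1←b0 b2←b1 b3←b1 b4←b2 b5←b4 b6←b1 b7←b1 b8←b1
Dom∩ at merges:
  b4: preds {b2,b5}: {b0,b1,b2} ∩ {b0,b1,b2,b4,b5} = {b0,b1,b2}; idom=b2
  b6: preds {b3,b4}: {b0,b1,b3} ∩ {b0,b1,b2,b4} = {b0,b1}; idom=b1
  b7: preds {b3,b5}: {b0,b1,b3} ∩ {b0,b1,b2,b4,b5} = {b0,b1}; idom=b1
  b8: preds {b5,b6,b7}: {b0,b1,b2,b4,b5} ∩ {b0,b1,b6} ∩ {b0,b1,b7} = {b0,b1}; idom=b1

idom(b4) = b2

Answer: b2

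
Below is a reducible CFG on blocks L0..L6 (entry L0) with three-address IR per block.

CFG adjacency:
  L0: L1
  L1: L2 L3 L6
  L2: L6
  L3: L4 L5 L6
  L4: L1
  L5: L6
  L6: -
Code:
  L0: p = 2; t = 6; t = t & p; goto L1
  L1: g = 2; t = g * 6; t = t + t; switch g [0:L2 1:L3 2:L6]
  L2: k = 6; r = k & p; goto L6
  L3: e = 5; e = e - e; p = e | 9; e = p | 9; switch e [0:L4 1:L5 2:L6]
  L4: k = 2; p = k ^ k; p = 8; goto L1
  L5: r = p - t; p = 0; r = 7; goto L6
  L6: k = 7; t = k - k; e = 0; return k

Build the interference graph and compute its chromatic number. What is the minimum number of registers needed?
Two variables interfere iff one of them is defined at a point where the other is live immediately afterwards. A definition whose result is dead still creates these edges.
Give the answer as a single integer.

def/use:
  L0: {p,t} / ∅
  L1: {g,t} / ∅
  L2: {k,r} / {p}
  L3: {e,p} / ∅
  L4: {k,p} / ∅
  L5: {p,r} / {p,t}
  L6: {e,k,t} / ∅

Live sets:
  L0 li=∅ lo={p}
  L1 li={p} lo={p,t}
  L2 li={p} lo=∅
  L3 li={t} lo={p,t}
  L4 li=∅ lo={p}
  L5 li={p,t} lo=∅
  L6 li=∅ lo=∅

Interfere edges:
  e: {k,p,t}
  g: {p,t}
  k: {e,p,t}
  p: {e,g,k,t}
  r: ∅
  t: {e,g,k,p}

Colouring:
  clique {e,k,p,t} ⇒ need ≥ 4
  assign e→R2 g→R2 k→R3 p→R0 r→R0 t→R1 — no edge inside a register ⇒ χ ≤ 4
  χ = 4

Answer: 4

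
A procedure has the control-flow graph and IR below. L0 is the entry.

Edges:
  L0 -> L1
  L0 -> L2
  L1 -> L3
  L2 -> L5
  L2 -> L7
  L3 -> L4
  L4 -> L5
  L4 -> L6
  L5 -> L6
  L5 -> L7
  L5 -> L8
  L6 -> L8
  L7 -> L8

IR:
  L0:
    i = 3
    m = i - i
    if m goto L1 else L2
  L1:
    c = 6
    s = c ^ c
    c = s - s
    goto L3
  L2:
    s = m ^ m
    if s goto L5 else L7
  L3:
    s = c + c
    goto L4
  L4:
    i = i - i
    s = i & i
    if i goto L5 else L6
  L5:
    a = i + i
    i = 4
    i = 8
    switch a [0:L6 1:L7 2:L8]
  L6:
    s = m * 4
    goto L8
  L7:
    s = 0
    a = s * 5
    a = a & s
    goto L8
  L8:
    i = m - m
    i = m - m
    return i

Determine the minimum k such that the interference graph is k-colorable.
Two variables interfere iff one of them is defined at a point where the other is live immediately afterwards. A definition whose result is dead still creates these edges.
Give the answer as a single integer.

Answer: 4

Analysis:
Per-block:
  L0: {i,m} / ∅
  L1: {c,s} / ∅
  L2: {s} / {m}
  L3: {s} / {c}
  L4: {i,s} / {i}
  L5: {a,i} / {i}
  L6: {s} / {m}
  L7: {a,s} / ∅
  L8: {i} / {m}

Liveness:
  L0 li=∅ lo={i,m}
  L1 li={i,m} lo={c,i,m}
  L2 li={i,m} lo={i,m}
  L3 li={c,i,m} lo={i,m}
  L4 li={i,m} lo={i,m}
  L5 li={i,m} lo={m}
  L6 li={m} lo={m}
  L7 li={m} lo={m}
  L8 li={m} lo=∅

Interfere edges:
  a↔{i,m,s}
  c↔{i,m}
  i↔{a,c,m,s}
  m↔{a,c,i,s}
  s↔{a,i,m}

Registers:
  lower bound: {a,i,m,s} mutually conflict ⇒ χ ≥ 4
  4-colouring: r0={i}  r1={m}  r2={a,c}  r3={s}
  χ = 4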